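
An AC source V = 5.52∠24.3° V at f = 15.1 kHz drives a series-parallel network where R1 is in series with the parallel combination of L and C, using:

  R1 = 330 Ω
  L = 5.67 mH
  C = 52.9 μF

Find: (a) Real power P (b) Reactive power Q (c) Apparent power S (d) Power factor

Step 1 — Angular frequency: ω = 2π·f = 2π·1.51e+04 = 9.488e+04 rad/s.
Step 2 — Component impedances:
  R1: Z = R = 330 Ω
  L: Z = jωL = j·9.488e+04·0.00567 = 0 + j537.9 Ω
  C: Z = 1/(jωC) = -j/(ω·C) = 0 - j0.1992 Ω
Step 3 — Parallel branch: L || C = 1/(1/L + 1/C) = 0 - j0.1993 Ω.
Step 4 — Series with R1: Z_total = R1 + (L || C) = 330 - j0.1993 Ω = 330∠-0.0° Ω.
Step 5 — Source phasor: V = 5.52∠24.3° V = 5.031 + j2.272 V.
Step 6 — Current: I = V / Z = 0.01524 + j0.006893 A = 0.01673∠24.3° A.
Step 7 — Complex power: S = V·I* = 0.09233 - j5.577e-05 VA.
Step 8 — Real power: P = Re(S) = 0.09233 W.
Step 9 — Reactive power: Q = Im(S) = -5.577e-05 VAR.
Step 10 — Apparent power: |S| = 0.09233 VA.
Step 11 — Power factor: PF = P/|S| = 1 (leading).

(a) P = 0.09233 W  (b) Q = -5.577e-05 VAR  (c) S = 0.09233 VA  (d) PF = 1 (leading)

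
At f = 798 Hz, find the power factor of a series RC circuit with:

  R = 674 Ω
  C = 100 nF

Step 1 — Angular frequency: ω = 2π·f = 2π·798 = 5014 rad/s.
Step 2 — Component impedances:
  R: Z = R = 674 Ω
  C: Z = 1/(jωC) = -j/(ω·C) = 0 - j1994 Ω
Step 3 — Series combination: Z_total = R + C = 674 - j1994 Ω = 2105∠-71.3° Ω.
Step 4 — Power factor: PF = cos(φ) = Re(Z)/|Z| = 674/2105 = 0.3202.
Step 5 — Type: Im(Z) = -1994 ⇒ leading (phase φ = -71.3°).

PF = 0.3202 (leading, φ = -71.3°)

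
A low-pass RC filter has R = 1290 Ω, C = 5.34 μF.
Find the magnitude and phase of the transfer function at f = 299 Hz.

Step 1 — Angular frequency: ω = 2π·299 = 1879 rad/s.
Step 2 — Transfer function: H(jω) = 1/(1 + jωRC).
Step 3 — Denominator: 1 + jωRC = 1 + j·1879·1290·5.34e-06 = 1 + j12.94.
Step 4 — H = 0.005935 - j0.07681.
Step 5 — Magnitude: |H| = 0.07704 (-22.3 dB); phase: φ = -85.6°.

|H| = 0.07704 (-22.3 dB), φ = -85.6°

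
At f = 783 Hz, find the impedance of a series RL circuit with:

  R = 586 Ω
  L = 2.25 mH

Step 1 — Angular frequency: ω = 2π·f = 2π·783 = 4920 rad/s.
Step 2 — Component impedances:
  R: Z = R = 586 Ω
  L: Z = jωL = j·4920·0.00225 = 0 + j11.07 Ω
Step 3 — Series combination: Z_total = R + L = 586 + j11.07 Ω = 586.1∠1.1° Ω.

Z = 586 + j11.07 Ω = 586.1∠1.1° Ω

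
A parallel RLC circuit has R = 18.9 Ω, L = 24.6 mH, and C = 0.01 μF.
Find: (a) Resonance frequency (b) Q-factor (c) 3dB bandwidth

Step 1 — Resonance: ω₀ = 1/√(LC) = 1/√(0.0246·1e-08) = 6.376e+04 rad/s.
Step 2 — f₀ = ω₀/(2π) = 1.015e+04 Hz.
Step 3 — Parallel Q: Q = R/(ω₀L) = 18.9/(6.376e+04·0.0246) = 0.01205.
Step 4 — Bandwidth: Δω = ω₀/Q = 5.291e+06 rad/s; BW = Δω/(2π) = 8.421e+05 Hz.

(a) f₀ = 1.015e+04 Hz  (b) Q = 0.01205  (c) BW = 8.421e+05 Hz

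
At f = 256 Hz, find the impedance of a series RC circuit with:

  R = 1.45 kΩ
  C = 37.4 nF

Step 1 — Angular frequency: ω = 2π·f = 2π·256 = 1608 rad/s.
Step 2 — Component impedances:
  R: Z = R = 1450 Ω
  C: Z = 1/(jωC) = -j/(ω·C) = 0 - j1.662e+04 Ω
Step 3 — Series combination: Z_total = R + C = 1450 - j1.662e+04 Ω = 1.669e+04∠-85.0° Ω.

Z = 1450 - j1.662e+04 Ω = 1.669e+04∠-85.0° Ω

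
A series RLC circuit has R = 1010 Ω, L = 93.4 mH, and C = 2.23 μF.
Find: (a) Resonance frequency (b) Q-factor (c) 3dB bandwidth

Step 1 — Resonance condition Im(Z)=0 gives ω₀ = 1/√(LC).
Step 2 — ω₀ = 1/√(0.0934·2.23e-06) = 2191 rad/s.
Step 3 — f₀ = ω₀/(2π) = 348.7 Hz.
Step 4 — Series Q: Q = ω₀L/R = 2191·0.0934/1010 = 0.2026.
Step 5 — 3dB bandwidth: Δω = ω₀/Q = 1.081e+04 rad/s; BW = Δω/(2π) = 1721 Hz.

(a) f₀ = 348.7 Hz  (b) Q = 0.2026  (c) BW = 1721 Hz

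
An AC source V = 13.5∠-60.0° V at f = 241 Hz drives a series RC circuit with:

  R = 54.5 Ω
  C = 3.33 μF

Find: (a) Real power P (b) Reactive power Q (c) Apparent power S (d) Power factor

Step 1 — Angular frequency: ω = 2π·f = 2π·241 = 1514 rad/s.
Step 2 — Component impedances:
  R: Z = R = 54.5 Ω
  C: Z = 1/(jωC) = -j/(ω·C) = 0 - j198.3 Ω
Step 3 — Series combination: Z_total = R + C = 54.5 - j198.3 Ω = 205.7∠-74.6° Ω.
Step 4 — Source phasor: V = 13.5∠-60.0° V = 6.75 - j11.69 V.
Step 5 — Current: I = V / Z = 0.06351 + j0.01658 A = 0.06564∠14.6° A.
Step 6 — Complex power: S = V·I* = 0.2348 - j0.8545 VA.
Step 7 — Real power: P = Re(S) = 0.2348 W.
Step 8 — Reactive power: Q = Im(S) = -0.8545 VAR.
Step 9 — Apparent power: |S| = 0.8861 VA.
Step 10 — Power factor: PF = P/|S| = 0.265 (leading).

(a) P = 0.2348 W  (b) Q = -0.8545 VAR  (c) S = 0.8861 VA  (d) PF = 0.265 (leading)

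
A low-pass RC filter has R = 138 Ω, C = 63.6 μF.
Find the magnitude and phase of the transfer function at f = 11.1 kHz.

Step 1 — Angular frequency: ω = 2π·1.11e+04 = 6.974e+04 rad/s.
Step 2 — Transfer function: H(jω) = 1/(1 + jωRC).
Step 3 — Denominator: 1 + jωRC = 1 + j·6.974e+04·138·6.36e-05 = 1 + j612.1.
Step 4 — H = 2.669e-06 - j0.001634.
Step 5 — Magnitude: |H| = 0.001634 (-55.7 dB); phase: φ = -89.9°.

|H| = 0.001634 (-55.7 dB), φ = -89.9°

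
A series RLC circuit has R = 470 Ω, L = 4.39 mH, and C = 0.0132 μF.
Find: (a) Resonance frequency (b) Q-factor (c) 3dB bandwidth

Step 1 — Resonance condition Im(Z)=0 gives ω₀ = 1/√(LC).
Step 2 — ω₀ = 1/√(0.00439·1.32e-08) = 1.314e+05 rad/s.
Step 3 — f₀ = ω₀/(2π) = 2.091e+04 Hz.
Step 4 — Series Q: Q = ω₀L/R = 1.314e+05·0.00439/470 = 1.227.
Step 5 — 3dB bandwidth: Δω = ω₀/Q = 1.071e+05 rad/s; BW = Δω/(2π) = 1.704e+04 Hz.

(a) f₀ = 2.091e+04 Hz  (b) Q = 1.227  (c) BW = 1.704e+04 Hz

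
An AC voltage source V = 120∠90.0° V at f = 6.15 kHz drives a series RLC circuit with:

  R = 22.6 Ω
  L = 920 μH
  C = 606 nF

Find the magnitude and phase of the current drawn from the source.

Step 1 — Angular frequency: ω = 2π·f = 2π·6150 = 3.864e+04 rad/s.
Step 2 — Component impedances:
  R: Z = R = 22.6 Ω
  L: Z = jωL = j·3.864e+04·0.00092 = 0 + j35.55 Ω
  C: Z = 1/(jωC) = -j/(ω·C) = 0 - j42.7 Ω
Step 3 — Series combination: Z_total = R + L + C = 22.6 - j7.154 Ω = 23.71∠-17.6° Ω.
Step 4 — Source phasor: V = 120∠90.0° V = 0 + j120 V.
Step 5 — Ohm's law: I = V / Z_total = (0 + j120) / (22.6 - j7.154) = -1.528 + j4.826 A.
Step 6 — Convert to polar: |I| = 5.062 A, ∠I = 107.6°.

I = 5.062∠107.6° A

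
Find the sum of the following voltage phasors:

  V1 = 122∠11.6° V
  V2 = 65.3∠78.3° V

Step 1 — Convert each phasor to rectangular form:
  V1 = 122·(cos(11.6°) + j·sin(11.6°)) = 119.5 + j24.53 V
  V2 = 65.3·(cos(78.3°) + j·sin(78.3°)) = 13.24 + j63.94 V
Step 2 — Sum components: V_total = 132.8 + j88.47 V.
Step 3 — Convert to polar: |V_total| = 159.5 V, ∠V_total = 33.7°.

V_total = 159.5∠33.7° V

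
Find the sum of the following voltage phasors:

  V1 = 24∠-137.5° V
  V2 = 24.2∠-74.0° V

Step 1 — Convert each phasor to rectangular form:
  V1 = 24·(cos(-137.5°) + j·sin(-137.5°)) = -17.69 - j16.21 V
  V2 = 24.2·(cos(-74.0°) + j·sin(-74.0°)) = 6.67 - j23.26 V
Step 2 — Sum components: V_total = -11.02 - j39.48 V.
Step 3 — Convert to polar: |V_total| = 40.99 V, ∠V_total = -105.6°.

V_total = 40.99∠-105.6° V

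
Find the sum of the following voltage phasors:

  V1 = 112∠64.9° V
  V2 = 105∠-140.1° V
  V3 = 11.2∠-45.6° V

Step 1 — Convert each phasor to rectangular form:
  V1 = 112·(cos(64.9°) + j·sin(64.9°)) = 47.51 + j101.4 V
  V2 = 105·(cos(-140.1°) + j·sin(-140.1°)) = -80.55 - j67.35 V
  V3 = 11.2·(cos(-45.6°) + j·sin(-45.6°)) = 7.836 - j8.002 V
Step 2 — Sum components: V_total = -25.21 + j26.07 V.
Step 3 — Convert to polar: |V_total| = 36.26 V, ∠V_total = 134.0°.

V_total = 36.26∠134.0° V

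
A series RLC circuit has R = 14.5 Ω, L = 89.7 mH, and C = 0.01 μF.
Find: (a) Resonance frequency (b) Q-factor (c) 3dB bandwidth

Step 1 — Resonance: ω₀ = 1/√(LC) = 1/√(0.0897·1e-08) = 3.339e+04 rad/s.
Step 2 — f₀ = ω₀/(2π) = 5314 Hz.
Step 3 — Series Q: Q = ω₀L/R = 3.339e+04·0.0897/14.5 = 206.6.
Step 4 — Bandwidth: Δω = ω₀/Q = 161.6 rad/s; BW = Δω/(2π) = 25.73 Hz.

(a) f₀ = 5314 Hz  (b) Q = 206.6  (c) BW = 25.73 Hz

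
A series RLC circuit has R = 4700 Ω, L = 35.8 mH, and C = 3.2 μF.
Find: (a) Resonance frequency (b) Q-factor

Step 1 — Resonance condition Im(Z)=0 gives ω₀ = 1/√(LC).
Step 2 — ω₀ = 1/√(0.0358·3.2e-06) = 2954 rad/s.
Step 3 — f₀ = ω₀/(2π) = 470.2 Hz.
Step 4 — Series Q: Q = ω₀L/R = 2954·0.0358/4700 = 0.0225.

(a) f₀ = 470.2 Hz  (b) Q = 0.0225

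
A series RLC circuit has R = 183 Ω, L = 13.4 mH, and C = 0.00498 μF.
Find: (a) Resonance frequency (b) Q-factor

Step 1 — Resonance condition Im(Z)=0 gives ω₀ = 1/√(LC).
Step 2 — ω₀ = 1/√(0.0134·4.98e-09) = 1.224e+05 rad/s.
Step 3 — f₀ = ω₀/(2π) = 1.948e+04 Hz.
Step 4 — Series Q: Q = ω₀L/R = 1.224e+05·0.0134/183 = 8.964.

(a) f₀ = 1.948e+04 Hz  (b) Q = 8.964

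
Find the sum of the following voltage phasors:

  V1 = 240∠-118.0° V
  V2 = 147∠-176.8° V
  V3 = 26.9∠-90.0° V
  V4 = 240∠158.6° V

Step 1 — Convert each phasor to rectangular form:
  V1 = 240·(cos(-118.0°) + j·sin(-118.0°)) = -112.7 - j211.9 V
  V2 = 147·(cos(-176.8°) + j·sin(-176.8°)) = -146.8 - j8.206 V
  V3 = 26.9·(cos(-90.0°) + j·sin(-90.0°)) = 0 - j26.9 V
  V4 = 240·(cos(158.6°) + j·sin(158.6°)) = -223.5 + j87.57 V
Step 2 — Sum components: V_total = -482.9 - j159.4 V.
Step 3 — Convert to polar: |V_total| = 508.5 V, ∠V_total = -161.7°.

V_total = 508.5∠-161.7° V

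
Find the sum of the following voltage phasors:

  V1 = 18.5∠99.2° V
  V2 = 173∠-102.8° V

Step 1 — Convert each phasor to rectangular form:
  V1 = 18.5·(cos(99.2°) + j·sin(99.2°)) = -2.958 + j18.26 V
  V2 = 173·(cos(-102.8°) + j·sin(-102.8°)) = -38.33 - j168.7 V
Step 2 — Sum components: V_total = -41.29 - j150.4 V.
Step 3 — Convert to polar: |V_total| = 156 V, ∠V_total = -105.3°.

V_total = 156∠-105.3° V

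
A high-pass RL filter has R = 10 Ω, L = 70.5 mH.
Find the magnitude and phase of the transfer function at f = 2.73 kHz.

Step 1 — Angular frequency: ω = 2π·2730 = 1.715e+04 rad/s.
Step 2 — Transfer function: H(jω) = jωL/(R + jωL).
Step 3 — Numerator jωL = j·1209; denominator R + jωL = 10 + j1209.
Step 4 — H = 0.9999 + j0.008269.
Step 5 — Magnitude: |H| = 1 (-0.0 dB); phase: φ = 0.5°.

|H| = 1 (-0.0 dB), φ = 0.5°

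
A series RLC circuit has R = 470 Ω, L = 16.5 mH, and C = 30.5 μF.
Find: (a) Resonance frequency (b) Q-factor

Step 1 — Resonance condition Im(Z)=0 gives ω₀ = 1/√(LC).
Step 2 — ω₀ = 1/√(0.0165·3.05e-05) = 1410 rad/s.
Step 3 — f₀ = ω₀/(2π) = 224.4 Hz.
Step 4 — Series Q: Q = ω₀L/R = 1410·0.0165/470 = 0.04949.

(a) f₀ = 224.4 Hz  (b) Q = 0.04949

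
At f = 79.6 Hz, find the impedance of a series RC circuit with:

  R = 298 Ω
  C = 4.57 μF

Step 1 — Angular frequency: ω = 2π·f = 2π·79.6 = 500.1 rad/s.
Step 2 — Component impedances:
  R: Z = R = 298 Ω
  C: Z = 1/(jωC) = -j/(ω·C) = 0 - j437.5 Ω
Step 3 — Series combination: Z_total = R + C = 298 - j437.5 Ω = 529.4∠-55.7° Ω.

Z = 298 - j437.5 Ω = 529.4∠-55.7° Ω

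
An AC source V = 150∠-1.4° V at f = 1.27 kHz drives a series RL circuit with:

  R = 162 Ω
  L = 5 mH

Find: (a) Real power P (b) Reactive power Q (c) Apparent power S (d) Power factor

Step 1 — Angular frequency: ω = 2π·f = 2π·1270 = 7980 rad/s.
Step 2 — Component impedances:
  R: Z = R = 162 Ω
  L: Z = jωL = j·7980·0.005 = 0 + j39.9 Ω
Step 3 — Series combination: Z_total = R + L = 162 + j39.9 Ω = 166.8∠13.8° Ω.
Step 4 — Source phasor: V = 150∠-1.4° V = 150 - j3.665 V.
Step 5 — Current: I = V / Z = 0.8675 - j0.2363 A = 0.8991∠-15.2° A.
Step 6 — Complex power: S = V·I* = 130.9 + j32.25 VA.
Step 7 — Real power: P = Re(S) = 130.9 W.
Step 8 — Reactive power: Q = Im(S) = 32.25 VAR.
Step 9 — Apparent power: |S| = 134.9 VA.
Step 10 — Power factor: PF = P/|S| = 0.971 (lagging).

(a) P = 130.9 W  (b) Q = 32.25 VAR  (c) S = 134.9 VA  (d) PF = 0.971 (lagging)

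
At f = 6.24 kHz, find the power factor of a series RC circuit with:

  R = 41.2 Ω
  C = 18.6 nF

Step 1 — Angular frequency: ω = 2π·f = 2π·6240 = 3.921e+04 rad/s.
Step 2 — Component impedances:
  R: Z = R = 41.2 Ω
  C: Z = 1/(jωC) = -j/(ω·C) = 0 - j1371 Ω
Step 3 — Series combination: Z_total = R + C = 41.2 - j1371 Ω = 1372∠-88.3° Ω.
Step 4 — Power factor: PF = cos(φ) = Re(Z)/|Z| = 41.2/1372 = 0.03003.
Step 5 — Type: Im(Z) = -1371 ⇒ leading (phase φ = -88.3°).

PF = 0.03003 (leading, φ = -88.3°)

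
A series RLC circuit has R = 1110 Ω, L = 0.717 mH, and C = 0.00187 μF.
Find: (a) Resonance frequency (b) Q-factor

Step 1 — Resonance condition Im(Z)=0 gives ω₀ = 1/√(LC).
Step 2 — ω₀ = 1/√(0.000717·1.87e-09) = 8.636e+05 rad/s.
Step 3 — f₀ = ω₀/(2π) = 1.374e+05 Hz.
Step 4 — Series Q: Q = ω₀L/R = 8.636e+05·0.000717/1110 = 0.5578.

(a) f₀ = 1.374e+05 Hz  (b) Q = 0.5578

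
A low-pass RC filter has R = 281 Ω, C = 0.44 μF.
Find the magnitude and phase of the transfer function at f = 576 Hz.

Step 1 — Angular frequency: ω = 2π·576 = 3619 rad/s.
Step 2 — Transfer function: H(jω) = 1/(1 + jωRC).
Step 3 — Denominator: 1 + jωRC = 1 + j·3619·281·4.4e-07 = 1 + j0.4475.
Step 4 — H = 0.8332 - j0.3728.
Step 5 — Magnitude: |H| = 0.9128 (-0.8 dB); phase: φ = -24.1°.

|H| = 0.9128 (-0.8 dB), φ = -24.1°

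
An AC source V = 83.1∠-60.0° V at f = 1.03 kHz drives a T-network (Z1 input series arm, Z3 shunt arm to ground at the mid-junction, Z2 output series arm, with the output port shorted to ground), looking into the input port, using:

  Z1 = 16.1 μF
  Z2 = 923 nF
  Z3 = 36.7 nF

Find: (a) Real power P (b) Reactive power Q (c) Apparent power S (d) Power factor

Step 1 — Angular frequency: ω = 2π·f = 2π·1030 = 6472 rad/s.
Step 2 — Component impedances:
  Z1: Z = 1/(jωC) = -j/(ω·C) = 0 - j9.597 Ω
  Z2: Z = 1/(jωC) = -j/(ω·C) = 0 - j167.4 Ω
  Z3: Z = 1/(jωC) = -j/(ω·C) = 0 - j4210 Ω
Step 3 — With the output port shorted to ground, the output series arm Z2 runs from the junction to ground; the shunt arm Z3 also runs from the junction to ground. They appear in parallel: Z3 || Z2 = 0 - j161 Ω.
Step 4 — Series with input arm Z1: Z_in = Z1 + (Z3 || Z2) = 0 - j170.6 Ω = 170.6∠-90.0° Ω.
Step 5 — Source phasor: V = 83.1∠-60.0° V = 41.55 - j71.97 V.
Step 6 — Current: I = V / Z = 0.4218 + j0.2435 A = 0.4871∠30.0° A.
Step 7 — Complex power: S = V·I* = 0 - j40.48 VA.
Step 8 — Real power: P = Re(S) = 0 W.
Step 9 — Reactive power: Q = Im(S) = -40.48 VAR.
Step 10 — Apparent power: |S| = 40.48 VA.
Step 11 — Power factor: PF = P/|S| = 0 (leading).

(a) P = 0 W  (b) Q = -40.48 VAR  (c) S = 40.48 VA  (d) PF = 0 (leading)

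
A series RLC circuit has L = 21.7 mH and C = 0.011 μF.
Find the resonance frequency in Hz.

Step 1 — Resonance condition Im(Z)=0 gives ω₀ = 1/√(LC).
Step 2 — ω₀ = 1/√(0.0217·1.1e-08) = 6.473e+04 rad/s.
Step 3 — f₀ = ω₀/(2π) = 1.03e+04 Hz.

f₀ = 1.03e+04 Hz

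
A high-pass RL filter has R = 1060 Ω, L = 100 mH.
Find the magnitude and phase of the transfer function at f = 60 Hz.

Step 1 — Angular frequency: ω = 2π·60 = 377 rad/s.
Step 2 — Transfer function: H(jω) = jωL/(R + jωL).
Step 3 — Numerator jωL = j·37.7; denominator R + jωL = 1060 + j37.7.
Step 4 — H = 0.001263 + j0.03552.
Step 5 — Magnitude: |H| = 0.03554 (-29.0 dB); phase: φ = 88.0°.

|H| = 0.03554 (-29.0 dB), φ = 88.0°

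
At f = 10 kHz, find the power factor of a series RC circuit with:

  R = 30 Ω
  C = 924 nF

Step 1 — Angular frequency: ω = 2π·f = 2π·1e+04 = 6.283e+04 rad/s.
Step 2 — Component impedances:
  R: Z = R = 30 Ω
  C: Z = 1/(jωC) = -j/(ω·C) = 0 - j17.22 Ω
Step 3 — Series combination: Z_total = R + C = 30 - j17.22 Ω = 34.59∠-29.9° Ω.
Step 4 — Power factor: PF = cos(φ) = Re(Z)/|Z| = 30/34.593 = 0.8672.
Step 5 — Type: Im(Z) = -17.22 ⇒ leading (phase φ = -29.9°).

PF = 0.8672 (leading, φ = -29.9°)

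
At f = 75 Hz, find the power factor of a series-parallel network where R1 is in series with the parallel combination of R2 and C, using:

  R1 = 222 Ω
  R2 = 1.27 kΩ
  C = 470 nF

Step 1 — Angular frequency: ω = 2π·f = 2π·75 = 471.2 rad/s.
Step 2 — Component impedances:
  R1: Z = R = 222 Ω
  R2: Z = R = 1270 Ω
  C: Z = 1/(jωC) = -j/(ω·C) = 0 - j4515 Ω
Step 3 — Parallel branch: R2 || C = 1/(1/R2 + 1/C) = 1177 - j331 Ω.
Step 4 — Series with R1: Z_total = R1 + (R2 || C) = 1399 - j331 Ω = 1438∠-13.3° Ω.
Step 5 — Power factor: PF = cos(φ) = Re(Z)/|Z| = 1398.9/1437.5 = 0.9731.
Step 6 — Type: Im(Z) = -331 ⇒ leading (phase φ = -13.3°).

PF = 0.9731 (leading, φ = -13.3°)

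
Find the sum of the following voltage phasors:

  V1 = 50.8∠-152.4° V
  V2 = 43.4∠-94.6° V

Step 1 — Convert each phasor to rectangular form:
  V1 = 50.8·(cos(-152.4°) + j·sin(-152.4°)) = -45.02 - j23.54 V
  V2 = 43.4·(cos(-94.6°) + j·sin(-94.6°)) = -3.481 - j43.26 V
Step 2 — Sum components: V_total = -48.5 - j66.8 V.
Step 3 — Convert to polar: |V_total| = 82.55 V, ∠V_total = -126.0°.

V_total = 82.55∠-126.0° V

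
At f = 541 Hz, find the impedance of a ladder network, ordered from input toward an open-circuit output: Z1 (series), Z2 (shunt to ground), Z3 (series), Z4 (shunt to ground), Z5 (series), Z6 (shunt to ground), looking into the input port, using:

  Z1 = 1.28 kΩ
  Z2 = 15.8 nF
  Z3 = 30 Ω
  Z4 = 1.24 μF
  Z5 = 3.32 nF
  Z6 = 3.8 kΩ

Step 1 — Angular frequency: ω = 2π·f = 2π·541 = 3399 rad/s.
Step 2 — Component impedances:
  Z1: Z = R = 1280 Ω
  Z2: Z = 1/(jωC) = -j/(ω·C) = 0 - j1.862e+04 Ω
  Z3: Z = R = 30 Ω
  Z4: Z = 1/(jωC) = -j/(ω·C) = 0 - j237.2 Ω
  Z5: Z = 1/(jωC) = -j/(ω·C) = 0 - j8.861e+04 Ω
  Z6: Z = R = 3800 Ω
Step 3 — Ladder network (open output): work backward from the far end, alternating series and parallel combinations. Z_in = 1309 - j233.7 Ω = 1330∠-10.1° Ω.

Z = 1309 - j233.7 Ω = 1330∠-10.1° Ω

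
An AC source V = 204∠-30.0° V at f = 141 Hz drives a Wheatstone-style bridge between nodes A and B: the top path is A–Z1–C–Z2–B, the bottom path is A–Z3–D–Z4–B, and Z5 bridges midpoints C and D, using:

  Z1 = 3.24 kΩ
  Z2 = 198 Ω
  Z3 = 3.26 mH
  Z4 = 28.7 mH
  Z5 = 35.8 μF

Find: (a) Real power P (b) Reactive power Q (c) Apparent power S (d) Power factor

Step 1 — Angular frequency: ω = 2π·f = 2π·141 = 885.9 rad/s.
Step 2 — Component impedances:
  Z1: Z = R = 3240 Ω
  Z2: Z = R = 198 Ω
  Z3: Z = jωL = j·885.9·0.00326 = 0 + j2.888 Ω
  Z4: Z = jωL = j·885.9·0.0287 = 0 + j25.43 Ω
  Z5: Z = 1/(jωC) = -j/(ω·C) = 0 - j31.53 Ω
Step 3 — Bridge requires nodal analysis (the Z5 bridge couples midpoints C and D, so the two paths cannot be reduced to a simple series/parallel combination). Setting node B to ground and injecting 1 A at node A, the 3-node admittance system at A, C, D solves to V_A = Z_AB = 3.26 + j28.41 Ω = 28.59∠83.5° Ω.
Step 4 — Source phasor: V = 204∠-30.0° V = 176.7 - j102 V.
Step 5 — Current: I = V / Z = -2.84 - j6.545 A = 7.134∠-113.5° A.
Step 6 — Complex power: S = V·I* = 165.9 + j1446 VA.
Step 7 — Real power: P = Re(S) = 165.9 W.
Step 8 — Reactive power: Q = Im(S) = 1446 VAR.
Step 9 — Apparent power: |S| = 1455 VA.
Step 10 — Power factor: PF = P/|S| = 0.114 (lagging).

(a) P = 165.9 W  (b) Q = 1446 VAR  (c) S = 1455 VA  (d) PF = 0.114 (lagging)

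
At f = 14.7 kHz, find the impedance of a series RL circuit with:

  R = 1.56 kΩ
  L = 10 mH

Step 1 — Angular frequency: ω = 2π·f = 2π·1.47e+04 = 9.236e+04 rad/s.
Step 2 — Component impedances:
  R: Z = R = 1560 Ω
  L: Z = jωL = j·9.236e+04·0.01 = 0 + j923.6 Ω
Step 3 — Series combination: Z_total = R + L = 1560 + j923.6 Ω = 1813∠30.6° Ω.

Z = 1560 + j923.6 Ω = 1813∠30.6° Ω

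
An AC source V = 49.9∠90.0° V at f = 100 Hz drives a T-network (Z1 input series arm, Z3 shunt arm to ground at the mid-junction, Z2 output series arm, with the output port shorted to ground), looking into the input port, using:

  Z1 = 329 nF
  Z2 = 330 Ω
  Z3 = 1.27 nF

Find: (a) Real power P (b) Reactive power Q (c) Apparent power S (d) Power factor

Step 1 — Angular frequency: ω = 2π·f = 2π·100 = 628.3 rad/s.
Step 2 — Component impedances:
  Z1: Z = 1/(jωC) = -j/(ω·C) = 0 - j4838 Ω
  Z2: Z = R = 330 Ω
  Z3: Z = 1/(jωC) = -j/(ω·C) = 0 - j1.253e+06 Ω
Step 3 — With the output port shorted to ground, the output series arm Z2 runs from the junction to ground; the shunt arm Z3 also runs from the junction to ground. They appear in parallel: Z3 || Z2 = 330 - j0.0869 Ω.
Step 4 — Series with input arm Z1: Z_in = Z1 + (Z3 || Z2) = 330 - j4838 Ω = 4849∠-86.1° Ω.
Step 5 — Source phasor: V = 49.9∠90.0° V = 0 + j49.9 V.
Step 6 — Current: I = V / Z = -0.01027 + j0.0007004 A = 0.01029∠176.1° A.
Step 7 — Complex power: S = V·I* = 0.03495 - j0.5123 VA.
Step 8 — Real power: P = Re(S) = 0.03495 W.
Step 9 — Reactive power: Q = Im(S) = -0.5123 VAR.
Step 10 — Apparent power: |S| = 0.5135 VA.
Step 11 — Power factor: PF = P/|S| = 0.06806 (leading).

(a) P = 0.03495 W  (b) Q = -0.5123 VAR  (c) S = 0.5135 VA  (d) PF = 0.06806 (leading)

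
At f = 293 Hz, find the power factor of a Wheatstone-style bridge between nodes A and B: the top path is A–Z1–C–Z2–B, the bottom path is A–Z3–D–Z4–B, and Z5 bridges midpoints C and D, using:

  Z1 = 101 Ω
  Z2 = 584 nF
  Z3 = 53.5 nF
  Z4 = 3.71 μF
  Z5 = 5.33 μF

Step 1 — Angular frequency: ω = 2π·f = 2π·293 = 1841 rad/s.
Step 2 — Component impedances:
  Z1: Z = R = 101 Ω
  Z2: Z = 1/(jωC) = -j/(ω·C) = 0 - j930.1 Ω
  Z3: Z = 1/(jωC) = -j/(ω·C) = 0 - j1.015e+04 Ω
  Z4: Z = 1/(jωC) = -j/(ω·C) = 0 - j146.4 Ω
  Z5: Z = 1/(jωC) = -j/(ω·C) = 0 - j101.9 Ω
Step 3 — Bridge requires nodal analysis (the Z5 bridge couples midpoints C and D, so the two paths cannot be reduced to a simple series/parallel combination). Setting node B to ground and injecting 1 A at node A, the 3-node admittance system at A, C, D solves to V_A = Z_AB = 99.41 - j196.3 Ω = 220.1∠-63.1° Ω.
Step 4 — Power factor: PF = cos(φ) = Re(Z)/|Z| = 99.41/220.1 = 0.4517.
Step 5 — Type: Im(Z) = -196.3 ⇒ leading (phase φ = -63.1°).

PF = 0.4517 (leading, φ = -63.1°)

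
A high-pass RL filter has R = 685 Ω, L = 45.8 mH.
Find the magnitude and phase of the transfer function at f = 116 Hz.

Step 1 — Angular frequency: ω = 2π·116 = 728.8 rad/s.
Step 2 — Transfer function: H(jω) = jωL/(R + jωL).
Step 3 — Numerator jωL = j·33.38; denominator R + jωL = 685 + j33.38.
Step 4 — H = 0.002369 + j0.04862.
Step 5 — Magnitude: |H| = 0.04867 (-26.3 dB); phase: φ = 87.2°.

|H| = 0.04867 (-26.3 dB), φ = 87.2°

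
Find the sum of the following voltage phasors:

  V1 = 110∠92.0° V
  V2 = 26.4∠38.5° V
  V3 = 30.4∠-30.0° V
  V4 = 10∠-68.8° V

Step 1 — Convert each phasor to rectangular form:
  V1 = 110·(cos(92.0°) + j·sin(92.0°)) = -3.839 + j109.9 V
  V2 = 26.4·(cos(38.5°) + j·sin(38.5°)) = 20.66 + j16.43 V
  V3 = 30.4·(cos(-30.0°) + j·sin(-30.0°)) = 26.33 - j15.2 V
  V4 = 10·(cos(-68.8°) + j·sin(-68.8°)) = 3.616 - j9.323 V
Step 2 — Sum components: V_total = 46.77 + j101.8 V.
Step 3 — Convert to polar: |V_total| = 112.1 V, ∠V_total = 65.3°.

V_total = 112.1∠65.3° V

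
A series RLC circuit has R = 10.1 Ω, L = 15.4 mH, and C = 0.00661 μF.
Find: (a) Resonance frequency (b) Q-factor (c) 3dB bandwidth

Step 1 — Resonance: ω₀ = 1/√(LC) = 1/√(0.0154·6.61e-09) = 9.911e+04 rad/s.
Step 2 — f₀ = ω₀/(2π) = 1.577e+04 Hz.
Step 3 — Series Q: Q = ω₀L/R = 9.911e+04·0.0154/10.1 = 151.1.
Step 4 — Bandwidth: Δω = ω₀/Q = 655.8 rad/s; BW = Δω/(2π) = 104.4 Hz.

(a) f₀ = 1.577e+04 Hz  (b) Q = 151.1  (c) BW = 104.4 Hz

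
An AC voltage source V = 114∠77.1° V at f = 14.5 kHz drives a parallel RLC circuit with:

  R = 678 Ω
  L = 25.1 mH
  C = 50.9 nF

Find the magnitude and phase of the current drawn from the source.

Step 1 — Angular frequency: ω = 2π·f = 2π·1.45e+04 = 9.111e+04 rad/s.
Step 2 — Component impedances:
  R: Z = R = 678 Ω
  L: Z = jωL = j·9.111e+04·0.0251 = 0 + j2287 Ω
  C: Z = 1/(jωC) = -j/(ω·C) = 0 - j215.6 Ω
Step 3 — Parallel combination: 1/Z_total = 1/R + 1/L + 1/C; Z_total = 74.43 - j212 Ω = 224.6∠-70.7° Ω.
Step 4 — Source phasor: V = 114∠77.1° V = 25.45 + j111.1 V.
Step 5 — Ohm's law: I = V / Z_total = (25.45 + j111.1) / (74.43 - j212) = -0.4292 + j0.2708 A.
Step 6 — Convert to polar: |I| = 0.5075 A, ∠I = 147.8°.

I = 0.5075∠147.8° A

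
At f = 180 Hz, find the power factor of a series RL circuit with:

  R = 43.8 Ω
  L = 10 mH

Step 1 — Angular frequency: ω = 2π·f = 2π·180 = 1131 rad/s.
Step 2 — Component impedances:
  R: Z = R = 43.8 Ω
  L: Z = jωL = j·1131·0.01 = 0 + j11.31 Ω
Step 3 — Series combination: Z_total = R + L = 43.8 + j11.31 Ω = 45.24∠14.5° Ω.
Step 4 — Power factor: PF = cos(φ) = Re(Z)/|Z| = 43.8/45.24 = 0.9682.
Step 5 — Type: Im(Z) = 11.31 ⇒ lagging (phase φ = 14.5°).

PF = 0.9682 (lagging, φ = 14.5°)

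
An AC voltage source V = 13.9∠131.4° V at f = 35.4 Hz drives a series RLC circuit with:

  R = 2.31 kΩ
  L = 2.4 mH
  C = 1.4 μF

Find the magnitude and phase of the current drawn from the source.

Step 1 — Angular frequency: ω = 2π·f = 2π·35.4 = 222.4 rad/s.
Step 2 — Component impedances:
  R: Z = R = 2310 Ω
  L: Z = jωL = j·222.4·0.0024 = 0 + j0.5338 Ω
  C: Z = 1/(jωC) = -j/(ω·C) = 0 - j3211 Ω
Step 3 — Series combination: Z_total = R + L + C = 2310 - j3211 Ω = 3955∠-54.3° Ω.
Step 4 — Source phasor: V = 13.9∠131.4° V = -9.192 + j10.43 V.
Step 5 — Ohm's law: I = V / Z_total = (-9.192 + j10.43) / (2310 - j3211) = -0.003497 - j0.000347 A.
Step 6 — Convert to polar: |I| = 0.003514 A, ∠I = -174.3°.

I = 0.003514∠-174.3° A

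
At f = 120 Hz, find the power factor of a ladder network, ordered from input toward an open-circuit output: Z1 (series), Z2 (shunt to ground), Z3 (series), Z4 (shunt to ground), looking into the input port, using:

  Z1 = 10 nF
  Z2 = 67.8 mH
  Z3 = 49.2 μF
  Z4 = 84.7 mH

Step 1 — Angular frequency: ω = 2π·f = 2π·120 = 754 rad/s.
Step 2 — Component impedances:
  Z1: Z = 1/(jωC) = -j/(ω·C) = 0 - j1.326e+05 Ω
  Z2: Z = jωL = j·754·0.0678 = 0 + j51.12 Ω
  Z3: Z = 1/(jωC) = -j/(ω·C) = 0 - j26.96 Ω
  Z4: Z = jωL = j·754·0.0847 = 0 + j63.86 Ω
Step 3 — Ladder network (open output): work backward from the far end, alternating series and parallel combinations. Z_in = 0 - j1.326e+05 Ω = 1.326e+05∠-90.0° Ω.
Step 4 — Power factor: PF = cos(φ) = Re(Z)/|Z| = 0/1.326e+05 = 0.
Step 5 — Type: Im(Z) = -1.326e+05 ⇒ leading (phase φ = -90.0°).

PF = 0 (leading, φ = -90.0°)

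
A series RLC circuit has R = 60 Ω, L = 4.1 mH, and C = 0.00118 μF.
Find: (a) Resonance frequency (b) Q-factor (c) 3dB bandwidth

Step 1 — Resonance: ω₀ = 1/√(LC) = 1/√(0.0041·1.18e-09) = 4.546e+05 rad/s.
Step 2 — f₀ = ω₀/(2π) = 7.236e+04 Hz.
Step 3 — Series Q: Q = ω₀L/R = 4.546e+05·0.0041/60 = 31.07.
Step 4 — Bandwidth: Δω = ω₀/Q = 1.463e+04 rad/s; BW = Δω/(2π) = 2329 Hz.

(a) f₀ = 7.236e+04 Hz  (b) Q = 31.07  (c) BW = 2329 Hz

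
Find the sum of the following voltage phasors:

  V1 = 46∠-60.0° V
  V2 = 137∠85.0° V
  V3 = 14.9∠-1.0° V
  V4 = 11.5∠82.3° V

Step 1 — Convert each phasor to rectangular form:
  V1 = 46·(cos(-60.0°) + j·sin(-60.0°)) = 23 - j39.84 V
  V2 = 137·(cos(85.0°) + j·sin(85.0°)) = 11.94 + j136.5 V
  V3 = 14.9·(cos(-1.0°) + j·sin(-1.0°)) = 14.9 - j0.26 V
  V4 = 11.5·(cos(82.3°) + j·sin(82.3°)) = 1.541 + j11.4 V
Step 2 — Sum components: V_total = 51.38 + j107.8 V.
Step 3 — Convert to polar: |V_total| = 119.4 V, ∠V_total = 64.5°.

V_total = 119.4∠64.5° V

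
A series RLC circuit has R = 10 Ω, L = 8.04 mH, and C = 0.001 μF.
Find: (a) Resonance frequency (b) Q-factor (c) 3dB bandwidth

Step 1 — Resonance condition Im(Z)=0 gives ω₀ = 1/√(LC).
Step 2 — ω₀ = 1/√(0.00804·1e-09) = 3.527e+05 rad/s.
Step 3 — f₀ = ω₀/(2π) = 5.613e+04 Hz.
Step 4 — Series Q: Q = ω₀L/R = 3.527e+05·0.00804/10 = 283.5.
Step 5 — 3dB bandwidth: Δω = ω₀/Q = 1244 rad/s; BW = Δω/(2π) = 198 Hz.

(a) f₀ = 5.613e+04 Hz  (b) Q = 283.5  (c) BW = 198 Hz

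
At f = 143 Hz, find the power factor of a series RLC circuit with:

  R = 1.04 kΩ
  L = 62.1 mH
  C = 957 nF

Step 1 — Angular frequency: ω = 2π·f = 2π·143 = 898.5 rad/s.
Step 2 — Component impedances:
  R: Z = R = 1040 Ω
  L: Z = jωL = j·898.5·0.0621 = 0 + j55.8 Ω
  C: Z = 1/(jωC) = -j/(ω·C) = 0 - j1163 Ω
Step 3 — Series combination: Z_total = R + L + C = 1040 - j1107 Ω = 1519∠-46.8° Ω.
Step 4 — Power factor: PF = cos(φ) = Re(Z)/|Z| = 1040/1519.03 = 0.6846.
Step 5 — Type: Im(Z) = -1107 ⇒ leading (phase φ = -46.8°).

PF = 0.6846 (leading, φ = -46.8°)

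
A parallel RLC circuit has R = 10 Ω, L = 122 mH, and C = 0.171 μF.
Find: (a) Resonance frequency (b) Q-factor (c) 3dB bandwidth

Step 1 — Resonance: ω₀ = 1/√(LC) = 1/√(0.122·1.71e-07) = 6923 rad/s.
Step 2 — f₀ = ω₀/(2π) = 1102 Hz.
Step 3 — Parallel Q: Q = R/(ω₀L) = 10/(6923·0.122) = 0.01184.
Step 4 — Bandwidth: Δω = ω₀/Q = 5.848e+05 rad/s; BW = Δω/(2π) = 9.307e+04 Hz.

(a) f₀ = 1102 Hz  (b) Q = 0.01184  (c) BW = 9.307e+04 Hz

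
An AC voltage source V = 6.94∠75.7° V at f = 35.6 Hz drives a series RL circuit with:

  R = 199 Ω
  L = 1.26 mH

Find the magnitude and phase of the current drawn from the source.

Step 1 — Angular frequency: ω = 2π·f = 2π·35.6 = 223.7 rad/s.
Step 2 — Component impedances:
  R: Z = R = 199 Ω
  L: Z = jωL = j·223.7·0.00126 = 0 + j0.2818 Ω
Step 3 — Series combination: Z_total = R + L = 199 + j0.2818 Ω = 199∠0.1° Ω.
Step 4 — Source phasor: V = 6.94∠75.7° V = 1.714 + j6.725 V.
Step 5 — Ohm's law: I = V / Z_total = (1.714 + j6.725) / (199 + j0.2818) = 0.008662 + j0.03378 A.
Step 6 — Convert to polar: |I| = 0.03487 A, ∠I = 75.6°.

I = 0.03487∠75.6° A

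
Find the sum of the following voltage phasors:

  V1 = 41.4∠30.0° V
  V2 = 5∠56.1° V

Step 1 — Convert each phasor to rectangular form:
  V1 = 41.4·(cos(30.0°) + j·sin(30.0°)) = 35.85 + j20.7 V
  V2 = 5·(cos(56.1°) + j·sin(56.1°)) = 2.789 + j4.15 V
Step 2 — Sum components: V_total = 38.64 + j24.85 V.
Step 3 — Convert to polar: |V_total| = 45.94 V, ∠V_total = 32.7°.

V_total = 45.94∠32.7° V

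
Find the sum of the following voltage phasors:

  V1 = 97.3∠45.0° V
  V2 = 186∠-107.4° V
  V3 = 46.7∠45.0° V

Step 1 — Convert each phasor to rectangular form:
  V1 = 97.3·(cos(45.0°) + j·sin(45.0°)) = 68.8 + j68.8 V
  V2 = 186·(cos(-107.4°) + j·sin(-107.4°)) = -55.62 - j177.5 V
  V3 = 46.7·(cos(45.0°) + j·sin(45.0°)) = 33.02 + j33.02 V
Step 2 — Sum components: V_total = 46.2 - j75.67 V.
Step 3 — Convert to polar: |V_total| = 88.66 V, ∠V_total = -58.6°.

V_total = 88.66∠-58.6° V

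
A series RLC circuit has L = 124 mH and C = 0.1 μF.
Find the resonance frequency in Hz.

Step 1 — Resonance condition Im(Z)=0 gives ω₀ = 1/√(LC).
Step 2 — ω₀ = 1/√(0.124·1e-07) = 8980 rad/s.
Step 3 — f₀ = ω₀/(2π) = 1429 Hz.

f₀ = 1429 Hz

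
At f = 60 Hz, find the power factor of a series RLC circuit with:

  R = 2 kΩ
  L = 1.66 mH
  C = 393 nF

Step 1 — Angular frequency: ω = 2π·f = 2π·60 = 377 rad/s.
Step 2 — Component impedances:
  R: Z = R = 2000 Ω
  L: Z = jωL = j·377·0.00166 = 0 + j0.6258 Ω
  C: Z = 1/(jωC) = -j/(ω·C) = 0 - j6750 Ω
Step 3 — Series combination: Z_total = R + L + C = 2000 - j6749 Ω = 7039∠-73.5° Ω.
Step 4 — Power factor: PF = cos(φ) = Re(Z)/|Z| = 2000/7039 = 0.2841.
Step 5 — Type: Im(Z) = -6749 ⇒ leading (phase φ = -73.5°).

PF = 0.2841 (leading, φ = -73.5°)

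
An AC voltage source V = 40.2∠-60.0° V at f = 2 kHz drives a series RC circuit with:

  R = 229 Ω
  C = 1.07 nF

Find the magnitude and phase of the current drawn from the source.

Step 1 — Angular frequency: ω = 2π·f = 2π·2000 = 1.257e+04 rad/s.
Step 2 — Component impedances:
  R: Z = R = 229 Ω
  C: Z = 1/(jωC) = -j/(ω·C) = 0 - j7.437e+04 Ω
Step 3 — Series combination: Z_total = R + C = 229 - j7.437e+04 Ω = 7.437e+04∠-89.8° Ω.
Step 4 — Source phasor: V = 40.2∠-60.0° V = 20.1 - j34.81 V.
Step 5 — Ohm's law: I = V / Z_total = (20.1 - j34.81) / (229 - j7.437e+04) = 0.0004689 + j0.0002688 A.
Step 6 — Convert to polar: |I| = 0.0005405 A, ∠I = 29.8°.

I = 0.0005405∠29.8° A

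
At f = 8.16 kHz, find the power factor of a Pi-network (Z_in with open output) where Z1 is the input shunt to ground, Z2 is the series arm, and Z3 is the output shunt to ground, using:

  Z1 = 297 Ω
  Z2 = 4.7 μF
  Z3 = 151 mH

Step 1 — Angular frequency: ω = 2π·f = 2π·8160 = 5.127e+04 rad/s.
Step 2 — Component impedances:
  Z1: Z = R = 297 Ω
  Z2: Z = 1/(jωC) = -j/(ω·C) = 0 - j4.15 Ω
  Z3: Z = jωL = j·5.127e+04·0.151 = 0 + j7742 Ω
Step 3 — With open output, the series arm Z2 and the output shunt Z3 appear in series to ground: Z2 + Z3 = 0 + j7738 Ω.
Step 4 — Parallel with input shunt Z1: Z_in = Z1 || (Z2 + Z3) = 296.6 + j11.38 Ω = 296.8∠2.2° Ω.
Step 5 — Power factor: PF = cos(φ) = Re(Z)/|Z| = 296.6/296.8 = 0.9993.
Step 6 — Type: Im(Z) = 11.38 ⇒ lagging (phase φ = 2.2°).

PF = 0.9993 (lagging, φ = 2.2°)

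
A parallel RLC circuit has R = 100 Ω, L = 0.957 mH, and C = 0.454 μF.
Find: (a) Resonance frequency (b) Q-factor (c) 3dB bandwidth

Step 1 — Resonance: ω₀ = 1/√(LC) = 1/√(0.000957·4.54e-07) = 4.798e+04 rad/s.
Step 2 — f₀ = ω₀/(2π) = 7635 Hz.
Step 3 — Parallel Q: Q = R/(ω₀L) = 100/(4.798e+04·0.000957) = 2.178.
Step 4 — Bandwidth: Δω = ω₀/Q = 2.203e+04 rad/s; BW = Δω/(2π) = 3506 Hz.

(a) f₀ = 7635 Hz  (b) Q = 2.178  (c) BW = 3506 Hz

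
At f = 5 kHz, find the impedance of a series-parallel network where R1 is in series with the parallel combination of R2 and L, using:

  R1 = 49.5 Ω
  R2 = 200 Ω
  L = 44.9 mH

Step 1 — Angular frequency: ω = 2π·f = 2π·5000 = 3.142e+04 rad/s.
Step 2 — Component impedances:
  R1: Z = R = 49.5 Ω
  R2: Z = R = 200 Ω
  L: Z = jωL = j·3.142e+04·0.0449 = 0 + j1411 Ω
Step 3 — Parallel branch: R2 || L = 1/(1/R2 + 1/L) = 196.1 + j27.8 Ω.
Step 4 — Series with R1: Z_total = R1 + (R2 || L) = 245.6 + j27.8 Ω = 247.1∠6.5° Ω.

Z = 245.6 + j27.8 Ω = 247.1∠6.5° Ω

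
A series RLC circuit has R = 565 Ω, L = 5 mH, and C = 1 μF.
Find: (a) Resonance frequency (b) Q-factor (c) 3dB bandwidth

Step 1 — Resonance condition Im(Z)=0 gives ω₀ = 1/√(LC).
Step 2 — ω₀ = 1/√(0.005·1e-06) = 1.414e+04 rad/s.
Step 3 — f₀ = ω₀/(2π) = 2251 Hz.
Step 4 — Series Q: Q = ω₀L/R = 1.414e+04·0.005/565 = 0.1252.
Step 5 — 3dB bandwidth: Δω = ω₀/Q = 1.13e+05 rad/s; BW = Δω/(2π) = 1.798e+04 Hz.

(a) f₀ = 2251 Hz  (b) Q = 0.1252  (c) BW = 1.798e+04 Hz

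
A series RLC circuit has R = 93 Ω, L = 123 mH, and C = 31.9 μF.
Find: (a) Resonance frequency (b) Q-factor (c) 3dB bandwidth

Step 1 — Resonance: ω₀ = 1/√(LC) = 1/√(0.123·3.19e-05) = 504.8 rad/s.
Step 2 — f₀ = ω₀/(2π) = 80.35 Hz.
Step 3 — Series Q: Q = ω₀L/R = 504.8·0.123/93 = 0.6677.
Step 4 — Bandwidth: Δω = ω₀/Q = 756.1 rad/s; BW = Δω/(2π) = 120.3 Hz.

(a) f₀ = 80.35 Hz  (b) Q = 0.6677  (c) BW = 120.3 Hz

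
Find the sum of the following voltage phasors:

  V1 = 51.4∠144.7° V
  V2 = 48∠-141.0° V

Step 1 — Convert each phasor to rectangular form:
  V1 = 51.4·(cos(144.7°) + j·sin(144.7°)) = -41.95 + j29.7 V
  V2 = 48·(cos(-141.0°) + j·sin(-141.0°)) = -37.3 - j30.21 V
Step 2 — Sum components: V_total = -79.25 - j0.5055 V.
Step 3 — Convert to polar: |V_total| = 79.25 V, ∠V_total = -179.6°.

V_total = 79.25∠-179.6° V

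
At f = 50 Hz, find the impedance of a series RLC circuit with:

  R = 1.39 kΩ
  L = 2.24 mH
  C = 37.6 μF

Step 1 — Angular frequency: ω = 2π·f = 2π·50 = 314.2 rad/s.
Step 2 — Component impedances:
  R: Z = R = 1390 Ω
  L: Z = jωL = j·314.2·0.00224 = 0 + j0.7037 Ω
  C: Z = 1/(jωC) = -j/(ω·C) = 0 - j84.66 Ω
Step 3 — Series combination: Z_total = R + L + C = 1390 - j83.95 Ω = 1393∠-3.5° Ω.

Z = 1390 - j83.95 Ω = 1393∠-3.5° Ω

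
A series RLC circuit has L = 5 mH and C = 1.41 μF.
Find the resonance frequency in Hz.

Step 1 — Resonance condition Im(Z)=0 gives ω₀ = 1/√(LC).
Step 2 — ω₀ = 1/√(0.005·1.41e-06) = 1.191e+04 rad/s.
Step 3 — f₀ = ω₀/(2π) = 1896 Hz.

f₀ = 1896 Hz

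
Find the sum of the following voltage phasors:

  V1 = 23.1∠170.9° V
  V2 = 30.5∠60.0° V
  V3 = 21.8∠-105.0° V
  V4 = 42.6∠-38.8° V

Step 1 — Convert each phasor to rectangular form:
  V1 = 23.1·(cos(170.9°) + j·sin(170.9°)) = -22.81 + j3.653 V
  V2 = 30.5·(cos(60.0°) + j·sin(60.0°)) = 15.25 + j26.41 V
  V3 = 21.8·(cos(-105.0°) + j·sin(-105.0°)) = -5.642 - j21.06 V
  V4 = 42.6·(cos(-38.8°) + j·sin(-38.8°)) = 33.2 - j26.69 V
Step 2 — Sum components: V_total = 20 - j17.68 V.
Step 3 — Convert to polar: |V_total| = 26.7 V, ∠V_total = -41.5°.

V_total = 26.7∠-41.5° V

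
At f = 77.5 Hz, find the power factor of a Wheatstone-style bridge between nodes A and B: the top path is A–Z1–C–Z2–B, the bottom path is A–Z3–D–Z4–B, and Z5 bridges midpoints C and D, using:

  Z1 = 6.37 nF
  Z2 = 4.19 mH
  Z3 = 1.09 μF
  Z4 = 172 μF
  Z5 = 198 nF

Step 1 — Angular frequency: ω = 2π·f = 2π·77.5 = 486.9 rad/s.
Step 2 — Component impedances:
  Z1: Z = 1/(jωC) = -j/(ω·C) = 0 - j3.224e+05 Ω
  Z2: Z = jωL = j·486.9·0.00419 = 0 + j2.04 Ω
  Z3: Z = 1/(jωC) = -j/(ω·C) = 0 - j1884 Ω
  Z4: Z = 1/(jωC) = -j/(ω·C) = 0 - j11.94 Ω
  Z5: Z = 1/(jωC) = -j/(ω·C) = 0 - j1.037e+04 Ω
Step 3 — Bridge requires nodal analysis (the Z5 bridge couples midpoints C and D, so the two paths cannot be reduced to a simple series/parallel combination). Setting node B to ground and injecting 1 A at node A, the 3-node admittance system at A, C, D solves to V_A = Z_AB = 0 - j1885 Ω = 1885∠-90.0° Ω.
Step 4 — Power factor: PF = cos(φ) = Re(Z)/|Z| = 0/1885 = 0.
Step 5 — Type: Im(Z) = -1885 ⇒ leading (phase φ = -90.0°).

PF = 0 (leading, φ = -90.0°)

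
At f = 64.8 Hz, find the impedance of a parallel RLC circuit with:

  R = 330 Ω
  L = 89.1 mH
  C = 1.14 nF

Step 1 — Angular frequency: ω = 2π·f = 2π·64.8 = 407.2 rad/s.
Step 2 — Component impedances:
  R: Z = R = 330 Ω
  L: Z = jωL = j·407.2·0.0891 = 0 + j36.28 Ω
  C: Z = 1/(jωC) = -j/(ω·C) = 0 - j2.154e+06 Ω
Step 3 — Parallel combination: 1/Z_total = 1/R + 1/L + 1/C; Z_total = 3.94 + j35.84 Ω = 36.06∠83.7° Ω.

Z = 3.94 + j35.84 Ω = 36.06∠83.7° Ω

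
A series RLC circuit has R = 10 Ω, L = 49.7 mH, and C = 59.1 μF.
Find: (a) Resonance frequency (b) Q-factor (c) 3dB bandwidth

Step 1 — Resonance: ω₀ = 1/√(LC) = 1/√(0.0497·5.91e-05) = 583.5 rad/s.
Step 2 — f₀ = ω₀/(2π) = 92.86 Hz.
Step 3 — Series Q: Q = ω₀L/R = 583.5·0.0497/10 = 2.9.
Step 4 — Bandwidth: Δω = ω₀/Q = 201.2 rad/s; BW = Δω/(2π) = 32.02 Hz.

(a) f₀ = 92.86 Hz  (b) Q = 2.9  (c) BW = 32.02 Hz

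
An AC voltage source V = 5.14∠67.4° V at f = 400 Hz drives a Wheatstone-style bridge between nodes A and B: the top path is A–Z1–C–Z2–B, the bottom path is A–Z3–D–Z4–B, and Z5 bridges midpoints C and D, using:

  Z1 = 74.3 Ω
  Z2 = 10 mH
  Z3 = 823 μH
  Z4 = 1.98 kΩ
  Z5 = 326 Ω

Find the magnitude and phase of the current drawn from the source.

Step 1 — Angular frequency: ω = 2π·f = 2π·400 = 2513 rad/s.
Step 2 — Component impedances:
  Z1: Z = R = 74.3 Ω
  Z2: Z = jωL = j·2513·0.01 = 0 + j25.13 Ω
  Z3: Z = jωL = j·2513·0.000823 = 0 + j2.068 Ω
  Z4: Z = R = 1980 Ω
  Z5: Z = R = 326 Ω
Step 3 — Bridge requires nodal analysis (the Z5 bridge couples midpoints C and D, so the two paths cannot be reduced to a simple series/parallel combination). Setting node B to ground and injecting 1 A at node A, the 3-node admittance system at A, C, D solves to V_A = Z_AB = 59 + j23.75 Ω = 63.6∠21.9° Ω.
Step 4 — Source phasor: V = 5.14∠67.4° V = 1.975 + j4.745 V.
Step 5 — Ohm's law: I = V / Z_total = (1.975 + j4.745) / (59 + j23.75) = 0.05667 + j0.05761 A.
Step 6 — Convert to polar: |I| = 0.08082 A, ∠I = 45.5°.

I = 0.08082∠45.5° A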